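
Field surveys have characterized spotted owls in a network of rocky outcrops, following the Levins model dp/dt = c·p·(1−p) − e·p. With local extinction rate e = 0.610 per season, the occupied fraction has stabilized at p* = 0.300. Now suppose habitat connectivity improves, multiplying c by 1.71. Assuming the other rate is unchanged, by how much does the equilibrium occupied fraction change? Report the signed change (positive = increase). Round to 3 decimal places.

0.291

Balance c(1−p*) = e gives c = e/(1 − 0.30000) = 0.610/0.70000 = 0.87143.
New p* = 1 − e/c = 1 − 0.61000/1.49015 = 0.59065.
Δp* = 0.59065 − 0.30000 = +0.29065.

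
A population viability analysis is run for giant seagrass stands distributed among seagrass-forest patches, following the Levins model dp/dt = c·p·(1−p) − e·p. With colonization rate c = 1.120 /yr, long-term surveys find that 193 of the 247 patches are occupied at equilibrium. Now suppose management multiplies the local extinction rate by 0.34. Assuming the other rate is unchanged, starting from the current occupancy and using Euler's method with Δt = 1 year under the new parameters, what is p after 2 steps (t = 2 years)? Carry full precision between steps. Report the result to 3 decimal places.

0.926

Observed p* = 193/247 = 0.78138.
Balance c(1−p*) = e gives e = 1.120×(1 − 0.78138) = 0.24486.
Starting from p₀ = 0.78138; update p ← p + (dp/dt)·Δt with the new parameters.
t = 1: p = 0.78138 + (+0.12628) = 0.90765
t = 2: p = 0.90765 + (+0.01831) = 0.92597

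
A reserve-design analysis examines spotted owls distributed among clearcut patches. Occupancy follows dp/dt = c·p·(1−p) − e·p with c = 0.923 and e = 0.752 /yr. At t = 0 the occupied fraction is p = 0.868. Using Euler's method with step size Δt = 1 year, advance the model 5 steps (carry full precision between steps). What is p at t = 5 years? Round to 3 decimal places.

Update rule: p ← p + [c·p·(1−p) − e·p]·Δt with Δt = 1.
t = 1: p = 0.86800 + (-0.54698) = 0.32102
t = 2: p = 0.32102 + (-0.04022) = 0.28079
t = 3: p = 0.28079 + (-0.02476) = 0.25604
t = 4: p = 0.25604 + (-0.01672) = 0.23931
t = 5: p = 0.23931 + (-0.01194) = 0.22737

0.227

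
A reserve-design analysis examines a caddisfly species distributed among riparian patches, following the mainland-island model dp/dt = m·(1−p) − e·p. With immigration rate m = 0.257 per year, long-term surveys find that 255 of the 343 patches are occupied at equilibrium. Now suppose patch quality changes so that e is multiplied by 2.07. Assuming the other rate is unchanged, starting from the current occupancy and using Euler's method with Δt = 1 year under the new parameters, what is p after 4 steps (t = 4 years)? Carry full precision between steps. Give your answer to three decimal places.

0.599

Observed p* = 255/343 = 0.74344.
Balance m(1−p*) = e·p* gives e = m(1−p*)/p* = 0.257×0.25656/0.74344 = 0.08869.
Starting from p₀ = 0.74344; update p ← p + (dp/dt)·Δt with the new parameters.
  1  |  dp/dt·Δt = -0.070551  |  p_1 = 0.672889
  2  |  dp/dt·Δt = -0.039467  |  p_2 = 0.633422
  3  |  dp/dt·Δt = -0.022078  |  p_3 = 0.611343
  4  |  dp/dt·Δt = -0.012351  |  p_4 = 0.598992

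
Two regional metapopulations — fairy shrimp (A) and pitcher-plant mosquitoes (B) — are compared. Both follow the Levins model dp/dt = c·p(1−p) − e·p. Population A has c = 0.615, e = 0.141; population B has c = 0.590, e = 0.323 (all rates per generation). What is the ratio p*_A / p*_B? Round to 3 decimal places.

A: p*_A = 1 − 0.141/0.615 = 0.7707.
B: p*_B = 1 − 0.323/0.590 = 0.4525.
p*_A / p*_B = 0.7707/0.4525 = 1.7031.

1.703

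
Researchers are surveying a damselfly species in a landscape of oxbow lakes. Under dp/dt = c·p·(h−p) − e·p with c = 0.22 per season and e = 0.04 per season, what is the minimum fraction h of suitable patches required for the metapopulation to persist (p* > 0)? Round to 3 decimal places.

0.182

p* = h − e/c is positive only when h > e/c.
h_min = e/c = 0.04/0.22 = 0.1818.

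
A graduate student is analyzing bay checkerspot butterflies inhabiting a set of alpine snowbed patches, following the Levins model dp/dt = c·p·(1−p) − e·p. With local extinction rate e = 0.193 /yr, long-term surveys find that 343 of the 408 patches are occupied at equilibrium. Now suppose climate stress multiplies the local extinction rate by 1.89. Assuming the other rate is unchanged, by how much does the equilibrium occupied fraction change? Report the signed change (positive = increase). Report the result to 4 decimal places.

Observed p* = 343/408 = 0.84069.
Balance c(1−p*) = e gives c = e/(1 − 0.84069) = 0.193/0.15931 = 1.21147.
New p* = 1 − e/c = 1 − 0.36477/1.21147 = 0.69890.
Δp* = 0.69890 − 0.84069 = -0.14179.

-0.1418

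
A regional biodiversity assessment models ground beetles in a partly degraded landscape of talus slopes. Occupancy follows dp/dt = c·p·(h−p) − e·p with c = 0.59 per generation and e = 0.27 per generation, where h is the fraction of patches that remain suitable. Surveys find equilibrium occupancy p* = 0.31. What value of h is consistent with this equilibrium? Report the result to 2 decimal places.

0.77

At equilibrium c(h−p*) = e, so h = p* + e/c.
h = 0.31 + 0.27/0.59 = 0.31 + 0.4576 = 0.7676.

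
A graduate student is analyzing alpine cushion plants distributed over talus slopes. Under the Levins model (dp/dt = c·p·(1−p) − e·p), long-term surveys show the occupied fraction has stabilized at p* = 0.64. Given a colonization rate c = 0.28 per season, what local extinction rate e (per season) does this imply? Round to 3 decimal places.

0.101

At equilibrium c(1−p*) = e.
e = 0.28 × (1 − 0.64) = 0.28 × 0.3600 = 0.1008.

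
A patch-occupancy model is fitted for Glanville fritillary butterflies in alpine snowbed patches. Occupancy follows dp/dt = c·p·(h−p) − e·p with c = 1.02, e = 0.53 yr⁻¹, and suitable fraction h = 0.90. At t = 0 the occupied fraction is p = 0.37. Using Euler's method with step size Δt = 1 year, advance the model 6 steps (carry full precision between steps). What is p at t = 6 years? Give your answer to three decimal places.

0.380

Update rule: p ← p + [c·p·(h−p) − e·p]·Δt with Δt = 1.
step 1: Δp = +0.00392, p = 0.37392
step 2: Δp = +0.00247, p = 0.37639
step 3: Δp = +0.00154, p = 0.37793
step 4: Δp = +0.00095, p = 0.37888
step 5: Δp = +0.00059, p = 0.37946
step 6: Δp = +0.00036, p = 0.37982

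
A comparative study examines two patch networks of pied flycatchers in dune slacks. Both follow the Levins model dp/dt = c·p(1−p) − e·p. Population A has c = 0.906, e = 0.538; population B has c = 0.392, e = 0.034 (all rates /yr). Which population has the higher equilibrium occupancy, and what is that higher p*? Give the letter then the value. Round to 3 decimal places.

A: p*_A = 1 − 0.538/0.906 = 0.4062.
B: p*_B = 1 − 0.034/0.392 = 0.9133.
B is higher at 0.9133.

B, 0.913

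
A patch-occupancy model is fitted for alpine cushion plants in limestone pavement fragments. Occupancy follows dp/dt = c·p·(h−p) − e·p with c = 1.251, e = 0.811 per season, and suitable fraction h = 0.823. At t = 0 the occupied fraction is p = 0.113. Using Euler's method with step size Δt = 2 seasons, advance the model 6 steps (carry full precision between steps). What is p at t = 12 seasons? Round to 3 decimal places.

Update rule: p ← p + [c·p·(h−p) − e·p]·Δt with Δt = 2.
p: 0.11300 → 0.13045  (Δp = +0.01745)
p: 0.13045 → 0.14490  (Δp = +0.01445)
p: 0.14490 → 0.15571  (Δp = +0.01081)
p: 0.15571 → 0.16311  (Δp = +0.00741)
p: 0.16311 → 0.16785  (Δp = +0.00474)
p: 0.16785 → 0.17073  (Δp = +0.00288)

0.171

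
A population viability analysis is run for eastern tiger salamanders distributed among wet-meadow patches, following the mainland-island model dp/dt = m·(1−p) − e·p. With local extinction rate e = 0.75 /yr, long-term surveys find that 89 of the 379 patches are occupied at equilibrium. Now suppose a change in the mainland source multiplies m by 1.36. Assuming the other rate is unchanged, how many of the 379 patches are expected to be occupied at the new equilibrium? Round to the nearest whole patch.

112

Observed p* = 89/379 = 0.23483.
Balance m(1−p*) = e·p* gives m = e·p*/(1−p*) = 0.75×0.23483/0.76517 = 0.23017.
New p* = m/(m+e) = 0.31303/(0.31303+0.75000) = 0.29447.
Expected occupied = 379 × 0.29447 = 111.60 ≈ 112.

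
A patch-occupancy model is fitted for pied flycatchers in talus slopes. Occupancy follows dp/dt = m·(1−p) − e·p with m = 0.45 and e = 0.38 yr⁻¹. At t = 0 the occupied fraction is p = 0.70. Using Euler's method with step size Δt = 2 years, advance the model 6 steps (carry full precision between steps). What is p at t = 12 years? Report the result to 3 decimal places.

Update rule: p ← p + [m·(1−p) − e·p]·Δt with Δt = 2.
step 1: Δp = -0.26200, p = 0.43800
step 2: Δp = +0.17292, p = 0.61092
step 3: Δp = -0.11413, p = 0.49679
step 4: Δp = +0.07532, p = 0.57212
step 5: Δp = -0.04971, p = 0.52240
step 6: Δp = +0.03281, p = 0.55521

0.555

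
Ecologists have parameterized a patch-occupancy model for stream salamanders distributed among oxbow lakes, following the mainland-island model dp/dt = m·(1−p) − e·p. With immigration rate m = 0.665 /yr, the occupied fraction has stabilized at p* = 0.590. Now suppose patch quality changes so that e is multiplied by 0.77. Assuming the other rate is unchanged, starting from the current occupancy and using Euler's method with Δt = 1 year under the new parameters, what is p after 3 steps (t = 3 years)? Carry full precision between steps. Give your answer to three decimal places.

0.651

Balance m(1−p*) = e·p* gives e = m(1−p*)/p* = 0.665×0.41000/0.59000 = 0.46212.
Starting from p₀ = 0.59000; update p ← p + (dp/dt)·Δt with the new parameters.
p: 0.59000 → 0.65271  (Δp = +0.06271)
p: 0.65271 → 0.65140  (Δp = -0.00131)
p: 0.65140 → 0.65143  (Δp = +0.00003)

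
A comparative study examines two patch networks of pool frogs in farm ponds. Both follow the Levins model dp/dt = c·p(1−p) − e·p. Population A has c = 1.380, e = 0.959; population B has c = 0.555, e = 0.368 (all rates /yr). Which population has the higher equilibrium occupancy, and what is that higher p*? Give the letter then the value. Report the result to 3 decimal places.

B, 0.337

A: p*_A = 1 − 0.959/1.380 = 0.3051.
B: p*_B = 1 − 0.368/0.555 = 0.3369.
B is higher at 0.3369.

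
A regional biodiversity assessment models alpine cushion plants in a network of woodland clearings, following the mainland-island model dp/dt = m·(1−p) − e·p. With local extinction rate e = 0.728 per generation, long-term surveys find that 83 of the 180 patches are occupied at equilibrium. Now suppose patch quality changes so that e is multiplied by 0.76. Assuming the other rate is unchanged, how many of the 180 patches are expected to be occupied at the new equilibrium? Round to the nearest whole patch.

Observed p* = 83/180 = 0.46111.
Balance m(1−p*) = e·p* gives m = e·p*/(1−p*) = 0.728×0.46111/0.53889 = 0.62293.
New p* = m/(m+e) = 0.62293/(0.62293+0.55328) = 0.52961.
Expected occupied = 180 × 0.52961 = 95.33 ≈ 95.

95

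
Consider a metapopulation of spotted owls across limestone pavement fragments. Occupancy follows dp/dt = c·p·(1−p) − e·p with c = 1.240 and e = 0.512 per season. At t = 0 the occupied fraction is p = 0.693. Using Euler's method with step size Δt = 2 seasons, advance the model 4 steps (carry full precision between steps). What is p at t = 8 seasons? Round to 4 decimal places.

Update rule: p ← p + [c·p·(1−p) − e·p]·Δt with Δt = 2.
p: 0.69300 → 0.51099  (Δp = -0.18201)
p: 0.51099 → 0.60744  (Δp = +0.09645)
p: 0.60744 → 0.57680  (Δp = -0.03064)
p: 0.57680 → 0.59153  (Δp = +0.01474)

0.5915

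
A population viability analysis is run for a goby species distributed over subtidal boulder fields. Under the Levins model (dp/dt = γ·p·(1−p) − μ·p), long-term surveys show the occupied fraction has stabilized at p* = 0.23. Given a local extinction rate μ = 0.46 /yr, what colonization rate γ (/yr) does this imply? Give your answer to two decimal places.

0.60

At equilibrium γ(1−p*) = μ, so γ = μ/(1−p*).
γ = 0.46/(1 − 0.23) = 0.46/0.7700 = 0.5974.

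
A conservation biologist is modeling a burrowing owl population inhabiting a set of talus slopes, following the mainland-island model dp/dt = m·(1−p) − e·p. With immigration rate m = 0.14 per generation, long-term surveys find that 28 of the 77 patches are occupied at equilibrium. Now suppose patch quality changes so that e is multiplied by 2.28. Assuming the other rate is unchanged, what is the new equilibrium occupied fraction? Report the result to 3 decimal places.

0.200

Observed p* = 28/77 = 0.36364.
Balance m(1−p*) = e·p* gives e = m(1−p*)/p* = 0.14×0.63636/0.36364 = 0.24500.
New p* = m/(m+e) = 0.14000/(0.14000+0.55860) = 0.20040.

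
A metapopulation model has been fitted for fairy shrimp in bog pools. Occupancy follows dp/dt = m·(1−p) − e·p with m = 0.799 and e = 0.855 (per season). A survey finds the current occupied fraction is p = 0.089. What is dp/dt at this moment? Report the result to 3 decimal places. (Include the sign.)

0.652

Colonization term: m·(1−p) = 0.799×0.9110 = 0.72789.
Extinction term: e·p = 0.07609.
dp/dt = 0.72789 − 0.07609 = 0.65179.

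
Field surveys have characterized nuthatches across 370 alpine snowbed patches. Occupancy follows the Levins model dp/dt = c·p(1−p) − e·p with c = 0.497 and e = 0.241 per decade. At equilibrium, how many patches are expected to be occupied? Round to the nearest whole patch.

191

p* = 1 − e/c = 1 − 0.241/0.497 = 0.5151.
Expected occupied patches = N × p* = 370 × 0.5151 = 190.58 ≈ 191.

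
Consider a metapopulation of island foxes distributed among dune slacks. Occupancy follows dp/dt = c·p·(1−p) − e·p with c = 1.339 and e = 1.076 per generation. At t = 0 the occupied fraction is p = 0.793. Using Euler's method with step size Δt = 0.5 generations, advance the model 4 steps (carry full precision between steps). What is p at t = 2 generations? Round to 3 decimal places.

0.306

Update rule: p ← p + [c·p·(1−p) − e·p]·Δt with Δt = 0.5.
  1  |  dp/dt·Δt = -0.316735  |  p_1 = 0.476265
  2  |  dp/dt·Δt = -0.089233  |  p_2 = 0.387032
  3  |  dp/dt·Δt = -0.049392  |  p_3 = 0.337640
  4  |  dp/dt·Δt = -0.031924  |  p_4 = 0.305716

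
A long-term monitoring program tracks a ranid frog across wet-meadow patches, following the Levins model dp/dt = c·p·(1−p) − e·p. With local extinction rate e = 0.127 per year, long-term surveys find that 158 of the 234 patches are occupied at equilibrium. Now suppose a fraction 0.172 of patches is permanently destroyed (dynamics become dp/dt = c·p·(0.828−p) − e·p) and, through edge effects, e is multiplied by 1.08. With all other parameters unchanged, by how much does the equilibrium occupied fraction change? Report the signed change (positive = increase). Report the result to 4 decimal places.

-0.1980

Observed p* = 158/234 = 0.67521.
Balance c(1−p*) = e gives c = e/(1 − 0.67521) = 0.127/0.32479 = 0.39102.
New p* = 0.828 − e/c = 0.828 − 0.13716/0.39102 = 0.47723.
Δp* = 0.47723 − 0.67521 = -0.19798.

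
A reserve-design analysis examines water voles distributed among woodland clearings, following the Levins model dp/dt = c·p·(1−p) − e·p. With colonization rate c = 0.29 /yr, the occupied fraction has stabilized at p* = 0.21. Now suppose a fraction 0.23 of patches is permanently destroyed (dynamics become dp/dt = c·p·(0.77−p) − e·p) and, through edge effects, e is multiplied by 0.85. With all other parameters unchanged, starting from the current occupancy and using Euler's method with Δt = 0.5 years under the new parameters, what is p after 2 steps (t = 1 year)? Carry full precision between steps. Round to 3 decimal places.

0.203

Balance c(1−p*) = e gives e = 0.29×(1 − 0.21000) = 0.22910.
Starting from p₀ = 0.21000; update p ← p + (dp/dt)·Δt with the new parameters.
  1  |  dp/dt·Δt = -0.003395  |  p_1 = 0.206605
  2  |  dp/dt·Δt = -0.003239  |  p_2 = 0.203366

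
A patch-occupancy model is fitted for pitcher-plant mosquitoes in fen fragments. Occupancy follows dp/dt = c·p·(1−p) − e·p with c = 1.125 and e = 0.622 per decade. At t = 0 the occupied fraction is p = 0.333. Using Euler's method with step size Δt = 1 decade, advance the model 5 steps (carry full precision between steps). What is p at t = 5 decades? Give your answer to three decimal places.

0.441

Update rule: p ← p + [c·p·(1−p) − e·p]·Δt with Δt = 1.
t = 1: p = 0.33300 + (+0.04275) = 0.37575
t = 2: p = 0.37575 + (+0.03017) = 0.40591
t = 3: p = 0.40591 + (+0.01881) = 0.42473
t = 4: p = 0.42473 + (+0.01070) = 0.43542
t = 5: p = 0.43542 + (+0.00573) = 0.44115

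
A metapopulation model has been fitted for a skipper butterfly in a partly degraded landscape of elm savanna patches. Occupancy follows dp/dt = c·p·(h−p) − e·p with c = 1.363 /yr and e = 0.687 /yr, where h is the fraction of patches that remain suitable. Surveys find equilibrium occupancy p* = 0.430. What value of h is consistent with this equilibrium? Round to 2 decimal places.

0.93

At equilibrium c(h−p*) = e, so h = p* + e/c.
h = 0.430 + 0.687/1.363 = 0.430 + 0.5040 = 0.9340.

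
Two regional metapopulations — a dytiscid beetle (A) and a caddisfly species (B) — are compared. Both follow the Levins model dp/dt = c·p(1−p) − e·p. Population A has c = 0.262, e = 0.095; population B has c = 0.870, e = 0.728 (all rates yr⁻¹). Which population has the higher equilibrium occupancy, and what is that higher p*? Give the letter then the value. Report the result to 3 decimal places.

A, 0.637

A: p*_A = 1 − 0.095/0.262 = 0.6374.
B: p*_B = 1 − 0.728/0.870 = 0.1632.
A is higher at 0.6374.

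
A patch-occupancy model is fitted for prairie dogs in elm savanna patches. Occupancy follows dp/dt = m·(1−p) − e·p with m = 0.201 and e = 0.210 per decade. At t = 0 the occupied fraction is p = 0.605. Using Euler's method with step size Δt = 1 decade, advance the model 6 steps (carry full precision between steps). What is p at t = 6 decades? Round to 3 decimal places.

0.494

Update rule: p ← p + [m·(1−p) − e·p]·Δt with Δt = 1.
step 1: Δp = -0.04765, p = 0.55734
step 2: Δp = -0.02807, p = 0.52928
step 3: Δp = -0.01653, p = 0.51274
step 4: Δp = -0.00974, p = 0.50301
step 5: Δp = -0.00574, p = 0.49727
step 6: Δp = -0.00338, p = 0.49389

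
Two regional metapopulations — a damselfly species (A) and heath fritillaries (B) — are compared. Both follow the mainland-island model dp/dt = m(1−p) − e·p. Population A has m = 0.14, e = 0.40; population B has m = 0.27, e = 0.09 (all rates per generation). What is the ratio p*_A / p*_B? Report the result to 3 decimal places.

0.346

A: p*_A = m/(m+e) = 0.14/0.5400 = 0.2593.
B: p*_B = 0.27/0.3600 = 0.7500.
p*_A / p*_B = 0.2593/0.7500 = 0.3457.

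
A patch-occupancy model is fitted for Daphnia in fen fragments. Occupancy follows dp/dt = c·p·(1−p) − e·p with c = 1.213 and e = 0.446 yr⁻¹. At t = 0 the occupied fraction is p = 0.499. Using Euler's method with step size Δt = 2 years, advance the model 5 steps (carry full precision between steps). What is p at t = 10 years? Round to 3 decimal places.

Update rule: p ← p + [c·p·(1−p) − e·p]·Δt with Δt = 2.
p: 0.49900 → 0.66039  (Δp = +0.16139)
p: 0.66039 → 0.61541  (Δp = -0.04498)
p: 0.61541 → 0.64065  (Δp = +0.02524)
p: 0.64065 → 0.62770  (Δp = -0.01295)
p: 0.62770 → 0.63473  (Δp = +0.00703)

0.635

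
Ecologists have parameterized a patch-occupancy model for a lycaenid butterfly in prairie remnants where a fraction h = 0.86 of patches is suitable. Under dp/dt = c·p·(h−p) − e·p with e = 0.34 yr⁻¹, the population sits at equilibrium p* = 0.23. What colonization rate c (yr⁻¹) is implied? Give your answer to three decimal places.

At equilibrium c(h−p*) = e, so c = e/(h−p*).
c = 0.34/(0.86 − 0.23) = 0.34/0.6300 = 0.5397.

0.540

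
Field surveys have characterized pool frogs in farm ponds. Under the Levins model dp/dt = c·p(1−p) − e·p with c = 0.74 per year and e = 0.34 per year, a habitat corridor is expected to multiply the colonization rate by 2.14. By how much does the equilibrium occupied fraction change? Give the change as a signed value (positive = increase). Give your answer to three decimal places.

Before: p* = 1 − 0.34/0.74 = 0.5405.
After the change, c = 1.5836, e = 0.34, so p* = 1 − 0.34/1.5836 = 0.7853.
Δp* = 0.7853 − 0.5405 = +0.2448.

0.245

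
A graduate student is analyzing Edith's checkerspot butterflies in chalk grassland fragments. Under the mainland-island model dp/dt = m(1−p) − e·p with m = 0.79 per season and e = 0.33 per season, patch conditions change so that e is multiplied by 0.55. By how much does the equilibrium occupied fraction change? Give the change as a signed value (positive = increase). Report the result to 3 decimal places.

0.108

Before: p* = 0.79/(0.79+0.33) = 0.7054.
After: m = 0.79, e = 0.1815; p* = 0.79/0.9715 = 0.8132.
Δp* = 0.8132 − 0.7054 = +0.1078.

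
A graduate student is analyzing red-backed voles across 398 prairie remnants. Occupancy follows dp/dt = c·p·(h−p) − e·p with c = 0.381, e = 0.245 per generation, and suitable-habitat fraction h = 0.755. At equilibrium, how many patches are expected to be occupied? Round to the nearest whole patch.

45

p* = h − e/c = 0.755 − 0.6430 = 0.1120.
Expected occupied patches = N × p* = 398 × 0.1120 = 44.56 ≈ 45.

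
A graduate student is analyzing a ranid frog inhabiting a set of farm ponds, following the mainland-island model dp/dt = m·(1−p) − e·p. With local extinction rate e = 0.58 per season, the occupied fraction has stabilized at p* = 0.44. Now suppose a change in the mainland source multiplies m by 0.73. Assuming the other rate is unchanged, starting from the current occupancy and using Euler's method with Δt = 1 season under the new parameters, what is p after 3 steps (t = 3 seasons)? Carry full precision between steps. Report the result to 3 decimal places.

0.365

Balance m(1−p*) = e·p* gives m = e·p*/(1−p*) = 0.58×0.44000/0.56000 = 0.45571.
Starting from p₀ = 0.44000; update p ← p + (dp/dt)·Δt with the new parameters.
t = 1: p = 0.44000 + (-0.06890) = 0.37110
t = 2: p = 0.37110 + (-0.00602) = 0.36508
t = 3: p = 0.36508 + (-0.00053) = 0.36455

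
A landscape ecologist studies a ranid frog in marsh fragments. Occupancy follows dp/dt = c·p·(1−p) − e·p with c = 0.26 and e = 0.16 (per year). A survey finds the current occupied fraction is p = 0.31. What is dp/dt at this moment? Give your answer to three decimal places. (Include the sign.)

0.006

Colonization term: c·p·(1−p) = 0.26×0.31×0.6900 = 0.05561.
Extinction term: e·p = 0.04960.
dp/dt = 0.05561 − 0.04960 = 0.00601.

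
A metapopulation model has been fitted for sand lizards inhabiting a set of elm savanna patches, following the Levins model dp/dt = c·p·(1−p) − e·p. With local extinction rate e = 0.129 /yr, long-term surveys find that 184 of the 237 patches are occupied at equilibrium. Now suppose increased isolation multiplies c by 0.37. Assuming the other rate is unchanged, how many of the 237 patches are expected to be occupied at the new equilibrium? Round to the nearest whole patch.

Observed p* = 184/237 = 0.77637.
Balance c(1−p*) = e gives c = e/(1 − 0.77637) = 0.129/0.22363 = 0.57685.
New p* = 1 − e/c = 1 − 0.12900/0.21343 = 0.39559.
Expected occupied = 237 × 0.39559 = 93.75 ≈ 94.

94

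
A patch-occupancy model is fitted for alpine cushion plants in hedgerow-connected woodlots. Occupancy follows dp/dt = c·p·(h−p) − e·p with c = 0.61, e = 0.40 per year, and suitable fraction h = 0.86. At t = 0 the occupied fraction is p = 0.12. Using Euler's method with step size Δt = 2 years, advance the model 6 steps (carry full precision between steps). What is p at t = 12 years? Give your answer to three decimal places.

Update rule: p ← p + [c·p·(h−p) − e·p]·Δt with Δt = 2.
  1  |  dp/dt·Δt = +0.012336  |  p_1 = 0.132336
  2  |  dp/dt·Δt = +0.011612  |  p_2 = 0.143948
  3  |  dp/dt·Δt = +0.010592  |  p_3 = 0.154541
  4  |  dp/dt·Δt = +0.009375  |  p_4 = 0.163915
  5  |  dp/dt·Δt = +0.008068  |  p_5 = 0.171984
  6  |  dp/dt·Δt = +0.006773  |  p_6 = 0.178756

0.179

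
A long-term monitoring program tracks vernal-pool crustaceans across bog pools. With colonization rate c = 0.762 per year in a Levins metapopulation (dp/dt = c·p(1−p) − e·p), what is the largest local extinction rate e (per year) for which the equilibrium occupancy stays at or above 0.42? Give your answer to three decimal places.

1 − e/c ≥ 0.42 ⇒ e ≤ c(1 − 0.42) = 0.762 × 0.5800.
e_max = 0.4420.

0.442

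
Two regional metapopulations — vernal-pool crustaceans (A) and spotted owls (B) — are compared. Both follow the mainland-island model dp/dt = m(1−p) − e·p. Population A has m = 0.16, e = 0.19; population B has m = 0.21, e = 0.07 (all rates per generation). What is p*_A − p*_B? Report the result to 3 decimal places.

A: p*_A = m/(m+e) = 0.16/0.3500 = 0.4571.
B: p*_B = 0.21/0.2800 = 0.7500.
p*_A − p*_B = 0.4571 − 0.7500 = -0.2929.

-0.293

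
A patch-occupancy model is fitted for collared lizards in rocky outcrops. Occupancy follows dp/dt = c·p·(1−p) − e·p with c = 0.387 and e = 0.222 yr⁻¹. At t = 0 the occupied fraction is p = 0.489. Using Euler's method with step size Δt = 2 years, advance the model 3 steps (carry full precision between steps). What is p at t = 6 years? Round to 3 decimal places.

0.443

Update rule: p ← p + [c·p·(1−p) − e·p]·Δt with Δt = 2.
t = 2: p = 0.48900 + (-0.02371) = 0.46529
t = 4: p = 0.46529 + (-0.01402) = 0.45127
t = 6: p = 0.45127 + (-0.00870) = 0.44257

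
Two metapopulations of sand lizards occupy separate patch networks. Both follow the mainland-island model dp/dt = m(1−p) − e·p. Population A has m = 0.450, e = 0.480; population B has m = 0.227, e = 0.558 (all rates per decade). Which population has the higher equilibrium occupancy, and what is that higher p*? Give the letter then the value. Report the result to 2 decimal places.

A: p*_A = m/(m+e) = 0.450/0.9300 = 0.4839.
B: p*_B = 0.227/0.7850 = 0.2892.
A is higher at 0.4839.

A, 0.48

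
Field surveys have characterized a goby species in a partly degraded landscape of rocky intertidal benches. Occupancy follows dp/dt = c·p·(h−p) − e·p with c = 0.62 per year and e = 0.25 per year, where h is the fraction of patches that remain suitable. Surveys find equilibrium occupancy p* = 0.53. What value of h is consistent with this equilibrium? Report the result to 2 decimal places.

At equilibrium c(h−p*) = e, so h = p* + e/c.
h = 0.53 + 0.25/0.62 = 0.53 + 0.4032 = 0.9332.

0.93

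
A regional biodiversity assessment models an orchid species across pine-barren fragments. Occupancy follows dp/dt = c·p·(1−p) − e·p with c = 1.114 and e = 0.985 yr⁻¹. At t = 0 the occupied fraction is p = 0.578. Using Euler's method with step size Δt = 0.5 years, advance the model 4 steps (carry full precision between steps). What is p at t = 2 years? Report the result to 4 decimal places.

Update rule: p ← p + [c·p·(1−p) − e·p]·Δt with Δt = 0.5.
t = 0.5: p = 0.57800 + (-0.14880) = 0.42920
t = 1: p = 0.42920 + (-0.07492) = 0.35427
t = 1.5: p = 0.35427 + (-0.04706) = 0.30722
t = 2: p = 0.30722 + (-0.03276) = 0.27446

0.2745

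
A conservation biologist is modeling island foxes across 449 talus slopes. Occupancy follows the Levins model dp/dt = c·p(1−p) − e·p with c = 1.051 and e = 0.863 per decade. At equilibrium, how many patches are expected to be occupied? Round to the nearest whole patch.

p* = 1 − e/c = 1 − 0.863/1.051 = 0.1789.
Expected occupied patches = N × p* = 449 × 0.1789 = 80.32 ≈ 80.

80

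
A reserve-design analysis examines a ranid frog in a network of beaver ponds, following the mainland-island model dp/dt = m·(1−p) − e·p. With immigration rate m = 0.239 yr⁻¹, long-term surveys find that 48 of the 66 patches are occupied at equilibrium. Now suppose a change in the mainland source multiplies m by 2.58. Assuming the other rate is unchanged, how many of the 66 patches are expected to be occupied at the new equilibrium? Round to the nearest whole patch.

58

Observed p* = 48/66 = 0.72727.
Balance m(1−p*) = e·p* gives e = m(1−p*)/p* = 0.239×0.27273/0.72727 = 0.08963.
New p* = m/(m+e) = 0.61662/(0.61662+0.08963) = 0.87309.
Expected occupied = 66 × 0.87309 = 57.62 ≈ 58.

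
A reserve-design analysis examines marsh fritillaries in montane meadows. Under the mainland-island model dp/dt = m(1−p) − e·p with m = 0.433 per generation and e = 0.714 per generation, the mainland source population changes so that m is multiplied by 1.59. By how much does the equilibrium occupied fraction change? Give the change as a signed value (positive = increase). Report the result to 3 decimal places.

Before: p* = 0.433/(0.433+0.714) = 0.3775.
After: m = 0.68847, e = 0.714; p* = 0.68847/1.4025 = 0.4909.
Δp* = 0.4909 − 0.3775 = +0.1134.

0.113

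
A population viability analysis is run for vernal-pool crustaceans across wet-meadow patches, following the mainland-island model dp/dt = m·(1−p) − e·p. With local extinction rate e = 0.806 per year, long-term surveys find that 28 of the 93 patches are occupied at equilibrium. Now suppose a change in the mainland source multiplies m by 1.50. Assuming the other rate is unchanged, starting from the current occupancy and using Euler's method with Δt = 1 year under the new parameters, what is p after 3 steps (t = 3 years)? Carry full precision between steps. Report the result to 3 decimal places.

Observed p* = 28/93 = 0.30108.
Balance m(1−p*) = e·p* gives m = e·p*/(1−p*) = 0.806×0.30108/0.69892 = 0.34720.
Starting from p₀ = 0.30108; update p ← p + (dp/dt)·Δt with the new parameters.
p: 0.30108 → 0.42241  (Δp = +0.12133)
p: 0.42241 → 0.38276  (Δp = -0.03965)
p: 0.38276 → 0.39572  (Δp = +0.01296)

0.396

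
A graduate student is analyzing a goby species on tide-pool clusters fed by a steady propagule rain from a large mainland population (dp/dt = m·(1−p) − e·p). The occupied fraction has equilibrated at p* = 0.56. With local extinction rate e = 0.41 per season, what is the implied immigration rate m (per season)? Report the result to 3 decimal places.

At equilibrium m(1−p*) = e·p*, so m = e·p*/(1−p*).
m = 0.41 × 0.56 / 0.4400 = 0.2296/0.4400 = 0.5218.

0.522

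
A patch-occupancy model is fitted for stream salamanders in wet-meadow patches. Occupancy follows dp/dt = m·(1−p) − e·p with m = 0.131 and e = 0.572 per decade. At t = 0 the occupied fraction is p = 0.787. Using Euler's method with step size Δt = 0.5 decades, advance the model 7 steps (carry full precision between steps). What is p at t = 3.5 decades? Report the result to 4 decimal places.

0.2153

Update rule: p ← p + [m·(1−p) − e·p]·Δt with Δt = 0.5.
t = 0.5: p = 0.78700 + (-0.21113) = 0.57587
t = 1: p = 0.57587 + (-0.13692) = 0.43895
t = 1.5: p = 0.43895 + (-0.08879) = 0.35016
t = 2: p = 0.35016 + (-0.05758) = 0.29258
t = 2.5: p = 0.29258 + (-0.03734) = 0.25524
t = 3: p = 0.25524 + (-0.02422) = 0.23102
t = 3.5: p = 0.23102 + (-0.01570) = 0.21532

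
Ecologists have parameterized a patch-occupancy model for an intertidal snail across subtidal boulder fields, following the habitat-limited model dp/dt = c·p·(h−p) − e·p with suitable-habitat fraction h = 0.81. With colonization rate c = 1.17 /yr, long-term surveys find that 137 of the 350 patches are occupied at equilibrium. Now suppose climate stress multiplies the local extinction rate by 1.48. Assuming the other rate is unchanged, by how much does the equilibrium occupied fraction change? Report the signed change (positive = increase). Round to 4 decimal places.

-0.2009

Observed p* = 137/350 = 0.39143.
Balance c(h−p*) = e gives e = 1.17×(0.81 − 0.39143) = 0.48973.
New p* = 0.81 − e/c = 0.81 − 0.72480/1.17000 = 0.19051.
Δp* = 0.19051 − 0.39143 = -0.20092.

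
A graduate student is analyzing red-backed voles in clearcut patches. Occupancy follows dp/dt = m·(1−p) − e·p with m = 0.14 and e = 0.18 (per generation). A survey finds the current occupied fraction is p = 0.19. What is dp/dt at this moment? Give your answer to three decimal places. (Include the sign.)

0.079

Colonization term: m·(1−p) = 0.14×0.8100 = 0.11340.
Extinction term: e·p = 0.03420.
dp/dt = 0.11340 − 0.03420 = 0.07920.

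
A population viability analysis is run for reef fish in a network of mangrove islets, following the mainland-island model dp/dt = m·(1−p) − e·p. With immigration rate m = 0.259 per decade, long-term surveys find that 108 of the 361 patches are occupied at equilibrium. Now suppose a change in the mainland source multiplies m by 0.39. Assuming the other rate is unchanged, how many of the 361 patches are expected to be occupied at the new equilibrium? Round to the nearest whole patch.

52

Observed p* = 108/361 = 0.29917.
Balance m(1−p*) = e·p* gives e = m(1−p*)/p* = 0.259×0.70083/0.29917 = 0.60673.
New p* = m/(m+e) = 0.10101/(0.10101+0.60673) = 0.14272.
Expected occupied = 361 × 0.14272 = 51.52 ≈ 52.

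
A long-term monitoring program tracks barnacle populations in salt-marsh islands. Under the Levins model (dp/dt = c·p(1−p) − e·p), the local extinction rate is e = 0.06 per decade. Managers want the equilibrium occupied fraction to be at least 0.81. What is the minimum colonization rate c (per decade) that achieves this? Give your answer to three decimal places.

0.316

p* = 1 − e/c ≥ 0.81 requires e/c ≤ 0.1900, i.e. c ≥ e/0.1900.
c_min = 0.06/0.1900 = 0.3158.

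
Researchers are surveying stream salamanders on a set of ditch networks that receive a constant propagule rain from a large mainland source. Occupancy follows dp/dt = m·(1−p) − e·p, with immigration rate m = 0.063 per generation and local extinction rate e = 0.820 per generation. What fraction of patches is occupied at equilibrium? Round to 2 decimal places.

0.07

Setting dp/dt = 0: m − m·p* = e·p*, so m = (m+e)·p*.
p* = m/(m+e) = 0.063/(0.063+0.820) = 0.063/0.8830 = 0.0713.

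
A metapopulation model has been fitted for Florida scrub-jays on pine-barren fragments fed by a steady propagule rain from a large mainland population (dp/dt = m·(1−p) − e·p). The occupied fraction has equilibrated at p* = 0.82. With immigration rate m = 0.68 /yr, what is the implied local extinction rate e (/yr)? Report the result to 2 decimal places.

At equilibrium m(1−p*) = e·p*, so e = m(1−p*)/p*.
e = 0.68 × 0.1800 / 0.82 = 0.1493.

0.15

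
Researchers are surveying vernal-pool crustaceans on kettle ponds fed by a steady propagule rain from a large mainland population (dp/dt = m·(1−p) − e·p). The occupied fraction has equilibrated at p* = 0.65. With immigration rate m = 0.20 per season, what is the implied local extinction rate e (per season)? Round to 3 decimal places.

At equilibrium m(1−p*) = e·p*, so e = m(1−p*)/p*.
e = 0.20 × 0.3500 / 0.65 = 0.1077.

0.108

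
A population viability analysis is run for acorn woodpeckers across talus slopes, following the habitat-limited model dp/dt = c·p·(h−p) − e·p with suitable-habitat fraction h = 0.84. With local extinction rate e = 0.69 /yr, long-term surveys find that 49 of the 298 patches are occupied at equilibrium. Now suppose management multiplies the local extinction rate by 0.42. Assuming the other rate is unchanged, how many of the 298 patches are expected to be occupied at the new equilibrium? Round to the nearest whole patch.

166

Observed p* = 49/298 = 0.16443.
Balance c(h−p*) = e gives c = e/(0.84 − 0.16443) = 0.69/0.67557 = 1.02136.
New p* = 0.84 − e/c = 0.84 − 0.28980/1.02136 = 0.55626.
Expected occupied = 298 × 0.55626 = 165.77 ≈ 166.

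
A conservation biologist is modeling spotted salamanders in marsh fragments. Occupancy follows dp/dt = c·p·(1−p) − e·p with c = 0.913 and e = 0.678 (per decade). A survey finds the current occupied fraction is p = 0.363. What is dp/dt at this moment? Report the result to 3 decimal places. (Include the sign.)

Colonization term: c·p·(1−p) = 0.913×0.363×0.6370 = 0.21111.
Extinction term: e·p = 0.24611.
dp/dt = 0.21111 − 0.24611 = -0.03500.

-0.035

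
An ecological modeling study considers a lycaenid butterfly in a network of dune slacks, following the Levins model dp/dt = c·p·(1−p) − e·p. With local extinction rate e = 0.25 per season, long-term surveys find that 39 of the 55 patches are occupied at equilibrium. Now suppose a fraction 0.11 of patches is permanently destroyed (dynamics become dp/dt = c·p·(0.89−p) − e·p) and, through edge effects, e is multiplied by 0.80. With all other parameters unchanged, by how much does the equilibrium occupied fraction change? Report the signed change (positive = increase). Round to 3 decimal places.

-0.052

Observed p* = 39/55 = 0.70909.
Balance c(1−p*) = e gives c = e/(1 − 0.70909) = 0.25/0.29091 = 0.85937.
New p* = 0.89 − e/c = 0.89 − 0.20000/0.85937 = 0.65727.
Δp* = 0.65727 − 0.70909 = -0.05182.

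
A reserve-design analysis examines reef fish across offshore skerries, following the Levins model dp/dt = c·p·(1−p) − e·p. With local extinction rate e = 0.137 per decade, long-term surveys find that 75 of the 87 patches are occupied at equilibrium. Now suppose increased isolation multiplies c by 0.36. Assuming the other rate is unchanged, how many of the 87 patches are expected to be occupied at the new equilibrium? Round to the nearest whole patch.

54

Observed p* = 75/87 = 0.86207.
Balance c(1−p*) = e gives c = e/(1 − 0.86207) = 0.137/0.13793 = 0.99326.
New p* = 1 − e/c = 1 − 0.13700/0.35757 = 0.61686.
Expected occupied = 87 × 0.61686 = 53.67 ≈ 54.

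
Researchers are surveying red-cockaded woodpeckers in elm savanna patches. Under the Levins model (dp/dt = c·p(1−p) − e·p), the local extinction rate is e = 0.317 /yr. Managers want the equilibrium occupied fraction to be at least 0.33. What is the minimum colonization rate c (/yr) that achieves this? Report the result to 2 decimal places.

p* = 1 − e/c ≥ 0.33 requires e/c ≤ 0.6700, i.e. c ≥ e/0.6700.
c_min = 0.317/0.6700 = 0.4731.

0.47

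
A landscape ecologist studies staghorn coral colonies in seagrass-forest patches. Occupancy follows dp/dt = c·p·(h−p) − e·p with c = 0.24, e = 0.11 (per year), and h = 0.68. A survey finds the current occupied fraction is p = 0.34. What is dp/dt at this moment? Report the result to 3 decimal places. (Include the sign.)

Colonization term: c·p·(h−p) = 0.24×0.34×0.3400 = 0.02774.
Extinction term: e·p = 0.03740.
dp/dt = 0.02774 − 0.03740 = -0.00966.

-0.010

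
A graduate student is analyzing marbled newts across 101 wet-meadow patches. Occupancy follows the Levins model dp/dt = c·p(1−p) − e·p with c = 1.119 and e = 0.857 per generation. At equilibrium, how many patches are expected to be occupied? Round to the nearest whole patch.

p* = 1 − e/c = 1 − 0.857/1.119 = 0.2341.
Expected occupied patches = N × p* = 101 × 0.2341 = 23.65 ≈ 24.

24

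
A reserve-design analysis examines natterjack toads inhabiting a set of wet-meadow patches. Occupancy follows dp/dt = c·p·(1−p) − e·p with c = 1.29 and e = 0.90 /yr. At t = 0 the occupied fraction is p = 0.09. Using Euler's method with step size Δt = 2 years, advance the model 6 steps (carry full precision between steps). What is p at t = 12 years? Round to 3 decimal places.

Update rule: p ← p + [c·p·(1−p) − e·p]·Δt with Δt = 2.
t = 2: p = 0.09000 + (+0.04930) = 0.13930
t = 4: p = 0.13930 + (+0.05859) = 0.19789
t = 6: p = 0.19789 + (+0.05332) = 0.25121
t = 8: p = 0.25121 + (+0.03313) = 0.28434
t = 10: p = 0.28434 + (+0.01319) = 0.29753
t = 12: p = 0.29753 + (+0.00368) = 0.30121

0.301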